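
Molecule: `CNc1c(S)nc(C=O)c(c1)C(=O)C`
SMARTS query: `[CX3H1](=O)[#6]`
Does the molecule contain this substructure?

The pattern [CX3H1](=O)[#6] describes an sp2 carbon with one H, double-bonded to O and single-bonded to carbon — an aldehyde.
The molecule carries an aldehyde (-CHO), whose atoms satisfy every constraint of the query, so the pattern matches.

Yes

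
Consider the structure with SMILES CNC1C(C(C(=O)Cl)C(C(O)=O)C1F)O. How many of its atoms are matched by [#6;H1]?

The query [#6;H1] means: any carbon bearing exactly one hydrogen.
Check the 15 heavy atoms by environment: 5× C (H1) → match; 2× C (H0) → no; 2× O (H0) → no; 2× O (H1) → no; 1× Cl (H0) → no; 1× F (H0) → no; 1× N (H1) → no; 1× C (H3) → no.
That gives 5 matching atoms.

5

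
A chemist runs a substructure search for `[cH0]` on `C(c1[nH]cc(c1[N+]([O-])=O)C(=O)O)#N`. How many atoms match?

The query [cH0] means: aromatic carbon with no attached hydrogen (substituted or ring-fusion).
Check the 13 heavy atoms by environment: 1× n (aromatic, H1) → no; 1× c (aromatic, H1) → no; 3× c (aromatic, H0) → match; 2× C (H0) → no; 1× N (H0) → no; 2× O (H0) → no; 1× O (H1) → no; 1× N (charge +1, H0) → no; 1× O (charge -1, H0) → no.
That gives 3 matching atoms.

3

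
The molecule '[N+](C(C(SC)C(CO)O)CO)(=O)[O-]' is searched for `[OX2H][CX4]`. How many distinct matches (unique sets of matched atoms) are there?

3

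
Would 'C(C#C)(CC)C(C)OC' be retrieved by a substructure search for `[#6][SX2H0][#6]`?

No

The pattern [#6][SX2H0][#6] describes an aliphatic sulfur bridging two carbons with no H on the sulfur — a thioether.
The closest candidate here is a methoxy ether (-OCH3), but the bridging atom is O, not S. No other fragment satisfies the full query, so there is no match.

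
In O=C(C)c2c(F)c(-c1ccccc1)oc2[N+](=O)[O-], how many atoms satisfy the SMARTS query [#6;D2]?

5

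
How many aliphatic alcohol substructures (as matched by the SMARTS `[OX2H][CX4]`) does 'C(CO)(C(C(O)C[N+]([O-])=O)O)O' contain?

4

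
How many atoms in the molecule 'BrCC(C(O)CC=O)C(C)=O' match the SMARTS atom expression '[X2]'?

1

The query [X2] means: any atom with exactly two total connections (bonds + H).
Check the 11 heavy atoms by environment: 5× C (X4) → no; 1× Br (X1) → no; 2× C (X3) → no; 2× O (X1) → no; 1× O (X2) → match.
That gives 1 matching atom.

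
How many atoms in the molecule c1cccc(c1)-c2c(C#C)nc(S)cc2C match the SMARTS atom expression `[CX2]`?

The query [CX2] means: C with X2: aliphatic carbon with exactly 2 total connections.
Check the 16 heavy atoms by environment: 1× n (aromatic, X2) → no; 11× c (aromatic, X3) → no; 2× C (X2) → match; 1× S (X2) → no; 1× C (X4) → no.
That gives 2 matching atoms.

2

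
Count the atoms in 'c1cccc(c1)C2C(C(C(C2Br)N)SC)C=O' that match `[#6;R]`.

Check the 17 heavy atoms by environment: 5× C (in 5-ring) → match; 1× N (acyclic) → no; 6× c (aromatic, in 6-ring) → match; 1× Br (acyclic) → no; 2× C (acyclic) → no; 1× O (acyclic) → no; 1× S (acyclic) → no.
Summing the matching environments: 5 + 6 = 11 matching atoms.

11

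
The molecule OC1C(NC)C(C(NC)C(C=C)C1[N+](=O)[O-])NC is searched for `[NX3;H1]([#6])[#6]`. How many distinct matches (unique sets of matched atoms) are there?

[NX3;H1]([#6])[#6] is the SMARTS for a secondary amine: a trivalent nitrogen with one H, bonded to two carbons.
The molecule carries 3 separate instances of an N-methylamino group (-NHCH3) meeting every constraint; each maps to a distinct set of atoms, giving 3 matches.

3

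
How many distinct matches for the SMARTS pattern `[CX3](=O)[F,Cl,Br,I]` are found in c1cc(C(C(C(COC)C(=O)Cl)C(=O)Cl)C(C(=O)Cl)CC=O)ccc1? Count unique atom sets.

[CX3](=O)[F,Cl,Br,I] is the SMARTS for an acyl halide: a carbonyl carbon bonded to a halogen.
The molecule carries 3 separate instances of an acyl chloride (-C(=O)Cl) meeting every constraint; each maps to a distinct set of atoms, giving 3 matches.

3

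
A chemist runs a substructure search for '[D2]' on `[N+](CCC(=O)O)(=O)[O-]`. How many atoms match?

2

The query [D2] means: atom with exactly two heavy-atom neighbours.
Check the 8 heavy atoms by environment: 2× C (D2) → match; 1× N (charge +1, D3) → no; 1× O (charge -1, D1) → no; 3× O (D1) → no; 1× C (D3) → no.
That gives 2 matching atoms.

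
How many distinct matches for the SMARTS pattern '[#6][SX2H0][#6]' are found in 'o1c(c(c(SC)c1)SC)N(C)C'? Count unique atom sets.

2

[#6][SX2H0][#6] is the SMARTS for a thioether: an aliphatic sulfur bridging two carbons with no H on the sulfur.
The molecule carries 2 separate instances of a methylthio ether (-SCH3) meeting every constraint; each maps to a distinct set of atoms, giving 2 matches.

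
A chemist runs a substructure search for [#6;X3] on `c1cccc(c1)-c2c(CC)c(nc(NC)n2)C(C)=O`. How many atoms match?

11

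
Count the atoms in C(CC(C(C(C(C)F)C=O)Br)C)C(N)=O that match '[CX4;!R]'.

8

The query [CX4;!R] means: aliphatic carbon with four total connections, not in a ring.
Check the 15 heavy atoms by environment: 8× C (X4, acyclic) → match; 1× Br (X1, acyclic) → no; 2× C (X3, acyclic) → no; 2× O (X1, acyclic) → no; 1× N (X3, acyclic) → no; 1× F (X1, acyclic) → no.
That gives 8 matching atoms.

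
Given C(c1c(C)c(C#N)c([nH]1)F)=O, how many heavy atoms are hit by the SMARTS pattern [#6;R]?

4

The query [#6;R] means: carbon that is part of a ring.
Check the 11 heavy atoms by environment: 1× n (aromatic, in 5-ring) → no; 4× c (aromatic, in 5-ring) → match; 3× C (acyclic) → no; 1× N (acyclic) → no; 1× F (acyclic) → no; 1× O (acyclic) → no.
That gives 4 matching atoms.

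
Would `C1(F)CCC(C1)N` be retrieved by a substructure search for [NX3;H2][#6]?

Yes

The pattern [NX3;H2][#6] describes a trivalent nitrogen with two H attached to carbon — a primary amine.
The molecule carries a primary amino group (-NH2), whose atoms satisfy every constraint of the query, so the pattern matches.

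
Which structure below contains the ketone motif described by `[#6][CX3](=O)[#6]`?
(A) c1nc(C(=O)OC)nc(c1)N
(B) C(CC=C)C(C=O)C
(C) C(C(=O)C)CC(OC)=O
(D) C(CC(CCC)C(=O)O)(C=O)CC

[#6][CX3](=O)[#6] describes a carbonyl carbon (no H) flanked by two carbons (a ketone).
(A) has a methyl-ester group (-C(=O)OCH3) but one neighbour of the carbonyl carbon is O, not C.
(B) has an aldehyde (-CHO) but the carbonyl carbon has H1, so it is not flanked by two carbons.
(C) contains an acetyl/ketone group (-C(=O)CH3), which satisfies every atom and bond constraint.
(D) has a carboxylic acid group (-C(=O)OH) but one neighbour of the carbonyl carbon is O, not C.
So the answer is (C).

C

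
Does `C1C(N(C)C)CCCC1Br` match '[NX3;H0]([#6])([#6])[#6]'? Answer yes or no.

Yes

The pattern [NX3;H0]([#6])([#6])[#6] describes a trivalent nitrogen with no H, bonded to three carbons — a tertiary amine.
The molecule carries a dimethylamino group (-N(CH3)2), whose atoms satisfy every constraint of the query, so the pattern matches.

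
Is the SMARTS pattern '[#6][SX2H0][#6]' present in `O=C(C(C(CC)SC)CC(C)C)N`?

Yes

The pattern [#6][SX2H0][#6] describes an aliphatic sulfur bridging two carbons with no H on the sulfur — a thioether.
The molecule carries a methylthio ether (-SCH3), whose atoms satisfy every constraint of the query, so the pattern matches.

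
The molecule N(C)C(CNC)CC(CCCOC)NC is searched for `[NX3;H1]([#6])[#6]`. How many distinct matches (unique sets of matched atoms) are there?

[NX3;H1]([#6])[#6] is the SMARTS for a secondary amine: a trivalent nitrogen with one H, bonded to two carbons.
The molecule carries 3 separate instances of an N-methylamino group (-NHCH3) meeting every constraint; each maps to a distinct set of atoms, giving 3 matches.

3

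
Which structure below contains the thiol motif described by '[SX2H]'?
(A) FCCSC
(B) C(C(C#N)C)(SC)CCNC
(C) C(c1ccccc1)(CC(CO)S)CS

C

[SX2H] describes an aliphatic sulfur with two connections, one being H (a thiol).
(A) has a methylthio ether (-SCH3) but the sulfur has H0 (bonded to two carbons), not H1.
(B) has a methylthio ether (-SCH3) but the sulfur has H0 (bonded to two carbons), not H1.
(C) contains a thiol (-SH), which satisfies every atom and bond constraint.
So the answer is (C).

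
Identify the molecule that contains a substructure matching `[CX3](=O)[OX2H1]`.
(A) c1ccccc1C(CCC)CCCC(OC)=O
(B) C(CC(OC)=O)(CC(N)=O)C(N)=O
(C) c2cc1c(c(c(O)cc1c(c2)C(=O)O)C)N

C

[CX3](=O)[OX2H1] describes an sp2 carbon double-bonded to O and single-bonded to an -OH oxygen (a carboxylic acid).
(A) has a methyl-ester group (-C(=O)OCH3) but the singly-bonded O has no H (OX2H0, not OX2H1).
(B) has a primary amide (-C(=O)NH2) but the carbonyl is bonded to N, not to an -OH oxygen.
(C) contains a carboxylic acid group (-C(=O)OH), which satisfies every atom and bond constraint.
So the answer is (C).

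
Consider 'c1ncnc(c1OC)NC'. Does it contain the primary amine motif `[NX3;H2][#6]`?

No

The pattern [NX3;H2][#6] describes a trivalent nitrogen with two H attached to carbon — a primary amine.
The closest candidate here is an N-methylamino group (-NHCH3), but the nitrogen bears two carbons and only one H (H1), not H2. No other fragment satisfies the full query, so there is no match.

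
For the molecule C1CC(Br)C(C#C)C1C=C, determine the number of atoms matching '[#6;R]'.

5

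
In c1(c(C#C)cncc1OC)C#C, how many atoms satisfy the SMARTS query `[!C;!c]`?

The query [!C;!c] means: neither aliphatic nor aromatic carbon — same as [!#6].
Check the 12 heavy atoms by environment: 1× n (aromatic) → match; 5× c (aromatic) → no; 1× O → match; 5× C → no.
Summing the matching environments: 1 + 1 = 2 matching atoms.

2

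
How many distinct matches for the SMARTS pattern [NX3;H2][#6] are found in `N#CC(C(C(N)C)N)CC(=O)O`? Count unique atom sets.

[NX3;H2][#6] is the SMARTS for a primary amine: a trivalent nitrogen with two H attached to carbon.
The molecule carries 2 separate instances of a primary amino group (-NH2) meeting every constraint; each maps to a distinct set of atoms, giving 2 matches.

2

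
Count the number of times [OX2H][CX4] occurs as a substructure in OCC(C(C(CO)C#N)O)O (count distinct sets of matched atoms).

4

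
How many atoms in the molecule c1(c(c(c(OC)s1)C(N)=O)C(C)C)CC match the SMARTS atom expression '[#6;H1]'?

The query [#6;H1] means: any carbon bearing exactly one hydrogen.
Check the 15 heavy atoms by environment: 1× s (aromatic, H0) → no; 4× c (aromatic, H0) → no; 2× O (H0) → no; 4× C (H3) → no; 1× C (H0) → no; 1× N (H2) → no; 1× C (H1) → match; 1× C (H2) → no.
That gives 1 matching atom.

1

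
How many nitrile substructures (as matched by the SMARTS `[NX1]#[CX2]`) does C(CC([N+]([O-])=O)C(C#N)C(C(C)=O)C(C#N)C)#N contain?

[NX1]#[CX2] is the SMARTS for a nitrile: a nitrogen triple-bonded to a two-connected carbon.
The molecule carries 3 separate instances of a nitrile (-C#N) meeting every constraint; each maps to a distinct set of atoms, giving 3 matches.

3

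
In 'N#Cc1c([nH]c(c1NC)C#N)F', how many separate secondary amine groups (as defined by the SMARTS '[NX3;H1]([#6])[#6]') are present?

1

[NX3;H1]([#6])[#6] is the SMARTS for a secondary amine: a trivalent nitrogen with one H, bonded to two carbons.
Exactly one fragment in the molecule meets all constraints, giving 1 match.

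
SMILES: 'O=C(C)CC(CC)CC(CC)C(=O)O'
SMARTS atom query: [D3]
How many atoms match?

The query [D3] means: atom with exactly three heavy-atom neighbours.
Check the 14 heavy atoms by environment: 4× C (D2) → no; 4× C (D3) → match; 3× C (D1) → no; 3× O (D1) → no.
That gives 4 matching atoms.

4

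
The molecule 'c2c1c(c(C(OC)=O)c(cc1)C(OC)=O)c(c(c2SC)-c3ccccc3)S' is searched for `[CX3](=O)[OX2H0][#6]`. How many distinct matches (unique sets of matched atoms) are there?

2

[CX3](=O)[OX2H0][#6] is the SMARTS for an ester: a carbonyl carbon bonded to an oxygen that is itself bonded to carbon (no H on that O).
The molecule carries 2 separate instances of a methyl-ester group (-C(=O)OCH3) meeting every constraint; each maps to a distinct set of atoms, giving 2 matches.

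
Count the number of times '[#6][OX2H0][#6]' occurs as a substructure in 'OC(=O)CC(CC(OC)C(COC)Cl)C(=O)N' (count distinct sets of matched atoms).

[#6][OX2H0][#6] is the SMARTS for an ether: an aliphatic oxygen bridging two carbons with no H on the oxygen.
The molecule carries 2 separate instances of a methoxy ether (-OCH3) meeting every constraint; each maps to a distinct set of atoms, giving 2 matches.

2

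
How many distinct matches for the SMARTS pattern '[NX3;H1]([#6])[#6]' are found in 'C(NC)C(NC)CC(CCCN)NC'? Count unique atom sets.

[NX3;H1]([#6])[#6] is the SMARTS for a secondary amine: a trivalent nitrogen with one H, bonded to two carbons.
The molecule carries 3 separate instances of an N-methylamino group (-NHCH3) meeting every constraint; each maps to a distinct set of atoms, giving 3 matches.

3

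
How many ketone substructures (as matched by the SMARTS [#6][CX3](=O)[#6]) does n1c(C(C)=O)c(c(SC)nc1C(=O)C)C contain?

2

[#6][CX3](=O)[#6] is the SMARTS for a ketone: a carbonyl carbon (no H) flanked by two carbons.
The molecule carries 2 separate instances of an acetyl/ketone group (-C(=O)CH3) meeting every constraint; each maps to a distinct set of atoms, giving 2 matches.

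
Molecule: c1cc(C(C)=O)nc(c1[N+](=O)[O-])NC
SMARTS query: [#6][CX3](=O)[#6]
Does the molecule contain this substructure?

Yes

The pattern [#6][CX3](=O)[#6] describes a carbonyl carbon (no H) flanked by two carbons — a ketone.
The molecule carries an acetyl/ketone group (-C(=O)CH3), whose atoms satisfy every constraint of the query, so the pattern matches.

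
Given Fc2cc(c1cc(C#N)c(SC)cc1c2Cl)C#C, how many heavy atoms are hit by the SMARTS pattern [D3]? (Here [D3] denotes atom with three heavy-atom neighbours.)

The query [D3] means: atom with exactly three heavy-atom neighbours.
Check the 18 heavy atoms by environment: 7× c (aromatic, D3) → match; 3× c (aromatic, D2) → no; 1× Cl (D1) → no; 2× C (D2) → no; 2× C (D1) → no; 1× S (D2) → no; 1× N (D1) → no; 1× F (D1) → no.
That gives 7 matching atoms.

7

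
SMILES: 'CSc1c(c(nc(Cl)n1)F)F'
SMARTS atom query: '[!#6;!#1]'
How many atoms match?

6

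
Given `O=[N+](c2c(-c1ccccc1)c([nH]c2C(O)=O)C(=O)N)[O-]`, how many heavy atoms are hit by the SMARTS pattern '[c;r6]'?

6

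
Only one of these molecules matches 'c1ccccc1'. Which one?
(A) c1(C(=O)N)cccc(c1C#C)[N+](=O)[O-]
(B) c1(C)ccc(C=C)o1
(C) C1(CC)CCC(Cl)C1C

c1ccccc1 describes six aromatic carbons in a ring (a benzene ring).
(A) contains the required atom environment, so the pattern matches.
(B) has a methyl group (-CH3) but no six-membered all-carbon aromatic ring is present.
(C) has a methyl group (-CH3) but no six-membered all-carbon aromatic ring is present.
So the answer is (A).

A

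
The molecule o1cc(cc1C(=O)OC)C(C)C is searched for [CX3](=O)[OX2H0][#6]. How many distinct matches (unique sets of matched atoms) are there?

[CX3](=O)[OX2H0][#6] is the SMARTS for an ester: a carbonyl carbon bonded to an oxygen that is itself bonded to carbon (no H on that O).
Exactly one fragment in the molecule meets all constraints, giving 1 match.

1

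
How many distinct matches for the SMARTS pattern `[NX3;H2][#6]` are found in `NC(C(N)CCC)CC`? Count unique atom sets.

2

[NX3;H2][#6] is the SMARTS for a primary amine: a trivalent nitrogen with two H attached to carbon.
The molecule carries 2 separate instances of a primary amino group (-NH2) meeting every constraint; each maps to a distinct set of atoms, giving 2 matches.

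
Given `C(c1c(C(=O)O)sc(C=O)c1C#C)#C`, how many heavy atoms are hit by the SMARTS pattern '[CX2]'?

4

Check the 14 heavy atoms by environment: 1× s (aromatic, X2) → no; 4× c (aromatic, X3) → no; 2× C (X3) → no; 2× O (X1) → no; 1× O (X2) → no; 4× C (X2) → match.
That gives 4 matching atoms.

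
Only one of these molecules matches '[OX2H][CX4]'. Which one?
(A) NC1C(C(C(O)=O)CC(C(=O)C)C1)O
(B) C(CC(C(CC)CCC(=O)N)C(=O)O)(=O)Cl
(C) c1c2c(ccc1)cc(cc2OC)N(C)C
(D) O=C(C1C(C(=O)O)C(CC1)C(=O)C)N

A

[OX2H][CX4] describes a hydroxyl oxygen bound to an sp3 (X4) carbon (an aliphatic alcohol).
(A) contains a hydroxyl group (-OH), which satisfies every atom and bond constraint.
(B) has a carboxylic acid group (-C(=O)OH) but the -OH is on a CX3 carbonyl carbon, not a CX4 carbon.
(C) has a methoxy ether (-OCH3) but the oxygen has H0 (ether), not H1.
(D) has a carboxylic acid group (-C(=O)OH) but the -OH is on a CX3 carbonyl carbon, not a CX4 carbon.
So the answer is (A).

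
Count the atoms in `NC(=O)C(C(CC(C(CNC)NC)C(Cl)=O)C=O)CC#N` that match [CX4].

The query [CX4] means: C with X4: aliphatic carbon with exactly 4 total connections (bonds + H).
Check the 21 heavy atoms by environment: 9× C (X4) → match; 1× C (X2) → no; 1× N (X1) → no; 3× N (X3) → no; 3× C (X3) → no; 3× O (X1) → no; 1× Cl (X1) → no.
That gives 9 matching atoms.

9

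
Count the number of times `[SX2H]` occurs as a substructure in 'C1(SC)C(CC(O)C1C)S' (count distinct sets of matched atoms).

1

[SX2H] is the SMARTS for a thiol: an aliphatic sulfur with two connections, one being H.
Exactly one fragment in the molecule meets all constraints, giving 1 match.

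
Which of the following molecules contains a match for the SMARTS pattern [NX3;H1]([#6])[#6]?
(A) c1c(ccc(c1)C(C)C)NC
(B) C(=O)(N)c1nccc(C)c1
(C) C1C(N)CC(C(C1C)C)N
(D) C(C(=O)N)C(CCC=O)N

A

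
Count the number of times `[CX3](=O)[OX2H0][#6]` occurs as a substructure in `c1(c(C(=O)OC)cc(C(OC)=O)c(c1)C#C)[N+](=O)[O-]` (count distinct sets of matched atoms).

2

[CX3](=O)[OX2H0][#6] is the SMARTS for an ester: a carbonyl carbon bonded to an oxygen that is itself bonded to carbon (no H on that O).
The molecule carries 2 separate instances of a methyl-ester group (-C(=O)OCH3) meeting every constraint; each maps to a distinct set of atoms, giving 2 matches.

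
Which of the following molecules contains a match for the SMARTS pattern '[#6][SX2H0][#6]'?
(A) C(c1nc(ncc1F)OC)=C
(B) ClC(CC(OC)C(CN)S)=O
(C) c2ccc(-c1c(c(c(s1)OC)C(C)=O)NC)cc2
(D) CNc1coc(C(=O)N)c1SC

[#6][SX2H0][#6] describes an aliphatic sulfur bridging two carbons with no H on the sulfur (a thioether).
(A) has a methoxy ether (-OCH3) but the bridging atom is O, not S.
(B) has a methoxy ether (-OCH3) but the bridging atom is O, not S.
(C) has a methoxy ether (-OCH3) but the bridging atom is O, not S.
(D) contains a methylthio ether (-SCH3), which satisfies every atom and bond constraint.
So the answer is (D).

D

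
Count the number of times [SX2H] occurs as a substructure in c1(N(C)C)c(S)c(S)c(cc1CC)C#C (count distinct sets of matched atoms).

[SX2H] is the SMARTS for a thiol: an aliphatic sulfur with two connections, one being H.
The molecule carries 2 separate instances of a thiol (-SH) meeting every constraint; each maps to a distinct set of atoms, giving 2 matches.

2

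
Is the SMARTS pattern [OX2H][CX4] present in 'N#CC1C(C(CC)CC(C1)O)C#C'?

Yes

The pattern [OX2H][CX4] describes a hydroxyl oxygen bound to an sp3 (X4) carbon — an aliphatic alcohol.
The molecule carries a hydroxyl group (-OH), whose atoms satisfy every constraint of the query, so the pattern matches.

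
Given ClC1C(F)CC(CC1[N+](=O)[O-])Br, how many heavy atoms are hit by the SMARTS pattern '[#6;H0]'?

0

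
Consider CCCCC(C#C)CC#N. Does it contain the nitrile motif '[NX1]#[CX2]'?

Yes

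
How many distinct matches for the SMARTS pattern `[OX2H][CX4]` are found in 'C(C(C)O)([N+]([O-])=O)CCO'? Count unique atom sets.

2

[OX2H][CX4] is the SMARTS for an aliphatic alcohol: a hydroxyl oxygen bound to an sp3 (X4) carbon.
The molecule carries 2 separate instances of a hydroxyl group (-OH) meeting every constraint; each maps to a distinct set of atoms, giving 2 matches.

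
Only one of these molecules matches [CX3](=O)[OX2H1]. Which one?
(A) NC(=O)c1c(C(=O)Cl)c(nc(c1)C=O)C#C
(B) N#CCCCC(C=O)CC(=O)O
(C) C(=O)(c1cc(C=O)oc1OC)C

B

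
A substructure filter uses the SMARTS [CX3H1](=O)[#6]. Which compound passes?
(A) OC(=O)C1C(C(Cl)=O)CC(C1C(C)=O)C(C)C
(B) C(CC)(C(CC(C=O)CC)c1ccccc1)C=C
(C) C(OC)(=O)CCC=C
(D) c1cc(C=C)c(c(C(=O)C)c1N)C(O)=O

B

[CX3H1](=O)[#6] describes an sp2 carbon with one H, double-bonded to O and single-bonded to carbon (an aldehyde).
(A) has an acetyl/ketone group (-C(=O)CH3) but the carbonyl carbon has H0 (two carbon neighbours), not H1.
(B) contains an aldehyde (-CHO), which satisfies every atom and bond constraint.
(C) has a methyl-ester group (-C(=O)OCH3) but the carbonyl carbon has H0, not H1.
(D) has a carboxylic acid group (-C(=O)OH) but the carbonyl carbon has H0 and is bonded to O, not H1.
So the answer is (B).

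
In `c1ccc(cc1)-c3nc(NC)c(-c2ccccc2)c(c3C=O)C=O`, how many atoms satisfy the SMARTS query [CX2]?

The query [CX2] means: C with X2: aliphatic carbon with exactly 2 total connections.
Check the 24 heavy atoms by environment: 1× n (aromatic, X2) → no; 17× c (aromatic, X3) → no; 2× C (X3) → no; 2× O (X1) → no; 1× N (X3) → no; 1× C (X4) → no.
No environment satisfies the query, so 0 matching atoms.

0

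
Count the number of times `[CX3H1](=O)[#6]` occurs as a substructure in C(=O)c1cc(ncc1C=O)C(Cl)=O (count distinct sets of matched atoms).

[CX3H1](=O)[#6] is the SMARTS for an aldehyde: an sp2 carbon with one H, double-bonded to O and single-bonded to carbon.
The molecule carries 2 separate instances of an aldehyde (-CHO) meeting every constraint; each maps to a distinct set of atoms, giving 2 matches.

2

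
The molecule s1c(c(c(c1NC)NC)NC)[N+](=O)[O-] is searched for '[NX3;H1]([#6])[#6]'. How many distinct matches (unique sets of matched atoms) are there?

3

[NX3;H1]([#6])[#6] is the SMARTS for a secondary amine: a trivalent nitrogen with one H, bonded to two carbons.
The molecule carries 3 separate instances of an N-methylamino group (-NHCH3) meeting every constraint; each maps to a distinct set of atoms, giving 3 matches.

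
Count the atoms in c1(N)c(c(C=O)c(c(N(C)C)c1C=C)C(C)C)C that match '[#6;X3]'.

The query [#6;X3] means: any carbon (aromatic or not) with three total connections.
Check the 18 heavy atoms by environment: 6× c (aromatic, X3) → match; 2× N (X3) → no; 6× C (X4) → no; 3× C (X3) → match; 1× O (X1) → no.
Summing the matching environments: 6 + 3 = 9 matching atoms.

9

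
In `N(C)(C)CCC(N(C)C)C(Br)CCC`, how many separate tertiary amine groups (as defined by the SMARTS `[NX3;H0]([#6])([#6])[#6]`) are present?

2

[NX3;H0]([#6])([#6])[#6] is the SMARTS for a tertiary amine: a trivalent nitrogen with no H, bonded to three carbons.
The molecule carries 2 separate instances of a dimethylamino group (-N(CH3)2) meeting every constraint; each maps to a distinct set of atoms, giving 2 matches.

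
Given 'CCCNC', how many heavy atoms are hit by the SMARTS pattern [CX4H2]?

2

Check the 5 heavy atoms by environment: 2× C (H2, X4) → match; 1× N (H1, X3) → no; 2× C (H3, X4) → no.
That gives 2 matching atoms.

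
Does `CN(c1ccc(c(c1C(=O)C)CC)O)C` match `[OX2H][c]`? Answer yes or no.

Yes

The pattern [OX2H][c] describes a hydroxyl oxygen attached to an aromatic carbon — a phenol.
The molecule carries a hydroxyl group (-OH), whose atoms satisfy every constraint of the query, so the pattern matches.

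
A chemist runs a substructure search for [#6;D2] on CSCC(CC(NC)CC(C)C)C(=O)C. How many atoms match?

3

The query [#6;D2] means: any carbon bonded to exactly two heavy atoms.
Check the 15 heavy atoms by environment: 3× C (D2) → match; 4× C (D3) → no; 1× O (D1) → no; 5× C (D1) → no; 1× S (D2) → no; 1× N (D2) → no.
That gives 3 matching atoms.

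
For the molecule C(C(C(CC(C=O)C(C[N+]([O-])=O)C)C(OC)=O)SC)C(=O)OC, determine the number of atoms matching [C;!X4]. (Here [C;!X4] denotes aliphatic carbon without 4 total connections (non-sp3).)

The query [C;!X4] means: aliphatic carbon that does not have four total connections.
Check the 23 heavy atoms by environment: 11× C (X4) → no; 3× C (X3) → match; 4× O (X1) → no; 2× O (X2) → no; 1× N (charge +1, X3) → no; 1× O (charge -1, X1) → no; 1× S (X2) → no.
That gives 3 matching atoms.

3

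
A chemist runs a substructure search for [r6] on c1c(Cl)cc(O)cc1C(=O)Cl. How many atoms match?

6

Check the 11 heavy atoms by environment: 6× c (aromatic, in 6-ring) → match; 1× C (acyclic) → no; 2× O (acyclic) → no; 2× Cl (acyclic) → no.
That gives 6 matching atoms.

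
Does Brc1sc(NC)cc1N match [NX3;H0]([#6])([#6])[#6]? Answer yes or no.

No

The pattern [NX3;H0]([#6])([#6])[#6] describes a trivalent nitrogen with no H, bonded to three carbons — a tertiary amine.
The closest candidate here is an N-methylamino group (-NHCH3), but the nitrogen still has one H (H1), not H0. No other fragment satisfies the full query, so there is no match.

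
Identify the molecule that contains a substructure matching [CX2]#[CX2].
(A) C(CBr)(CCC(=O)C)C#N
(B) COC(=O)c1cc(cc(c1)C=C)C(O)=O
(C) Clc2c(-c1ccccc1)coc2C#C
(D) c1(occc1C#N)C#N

C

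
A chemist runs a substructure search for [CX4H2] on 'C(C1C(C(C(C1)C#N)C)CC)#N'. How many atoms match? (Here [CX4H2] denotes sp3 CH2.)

The query [CX4H2] means: sp3 carbon (X4) with exactly two hydrogens.
Check the 12 heavy atoms by environment: 4× C (H1, X4) → no; 2× C (H2, X4) → match; 2× C (H0, X2) → no; 2× N (H0, X1) → no; 2× C (H3, X4) → no.
That gives 2 matching atoms.

2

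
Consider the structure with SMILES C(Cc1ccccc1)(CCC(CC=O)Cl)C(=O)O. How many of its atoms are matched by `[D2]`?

10

The query [D2] means: atom with exactly two heavy-atom neighbours.
Check the 18 heavy atoms by environment: 5× C (D2) → match; 3× C (D3) → no; 3× O (D1) → no; 1× Cl (D1) → no; 1× c (aromatic, D3) → no; 5× c (aromatic, D2) → match.
Summing the matching environments: 5 + 5 = 10 matching atoms.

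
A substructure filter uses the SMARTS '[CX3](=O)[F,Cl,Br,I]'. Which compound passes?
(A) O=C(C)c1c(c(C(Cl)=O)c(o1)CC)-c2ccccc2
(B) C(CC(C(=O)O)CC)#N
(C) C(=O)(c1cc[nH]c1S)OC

A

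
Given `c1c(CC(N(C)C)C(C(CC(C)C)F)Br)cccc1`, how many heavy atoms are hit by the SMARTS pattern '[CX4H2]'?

2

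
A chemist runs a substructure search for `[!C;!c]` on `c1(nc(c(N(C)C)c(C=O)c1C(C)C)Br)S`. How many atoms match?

5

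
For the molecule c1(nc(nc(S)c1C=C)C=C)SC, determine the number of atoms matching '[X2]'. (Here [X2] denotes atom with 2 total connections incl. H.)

4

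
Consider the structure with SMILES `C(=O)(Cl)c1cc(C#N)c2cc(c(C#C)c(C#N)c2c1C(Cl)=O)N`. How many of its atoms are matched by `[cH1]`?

2

The query [cH1] means: aromatic carbon bearing exactly one hydrogen.
Check the 23 heavy atoms by environment: 8× c (aromatic, H0) → no; 2× c (aromatic, H1) → match; 1× N (H2) → no; 5× C (H0) → no; 2× O (H0) → no; 2× Cl (H0) → no; 2× N (H0) → no; 1× C (H1) → no.
That gives 2 matching atoms.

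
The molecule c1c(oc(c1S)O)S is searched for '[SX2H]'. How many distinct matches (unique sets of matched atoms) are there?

2

[SX2H] is the SMARTS for a thiol: an aliphatic sulfur with two connections, one being H.
The molecule carries 2 separate instances of a thiol (-SH) meeting every constraint; each maps to a distinct set of atoms, giving 2 matches.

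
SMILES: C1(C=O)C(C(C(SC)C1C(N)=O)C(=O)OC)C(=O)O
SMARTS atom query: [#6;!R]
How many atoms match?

6

Check the 19 heavy atoms by environment: 5× C (in 5-ring) → no; 6× C (acyclic) → match; 6× O (acyclic) → no; 1× N (acyclic) → no; 1× S (acyclic) → no.
That gives 6 matching atoms.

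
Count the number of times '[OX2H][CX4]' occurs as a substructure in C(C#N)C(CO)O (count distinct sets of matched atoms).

2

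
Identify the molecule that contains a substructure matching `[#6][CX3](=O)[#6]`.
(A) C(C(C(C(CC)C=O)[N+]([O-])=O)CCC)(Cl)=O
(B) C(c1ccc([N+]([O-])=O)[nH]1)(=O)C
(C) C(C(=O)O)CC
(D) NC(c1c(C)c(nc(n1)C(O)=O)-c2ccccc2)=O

B

[#6][CX3](=O)[#6] describes a carbonyl carbon (no H) flanked by two carbons (a ketone).
(A) has an aldehyde (-CHO) but the carbonyl carbon has H1, so it is not flanked by two carbons.
(B) contains an acetyl/ketone group (-C(=O)CH3), which satisfies every atom and bond constraint.
(C) has a carboxylic acid group (-C(=O)OH) but one neighbour of the carbonyl carbon is O, not C.
(D) has a primary amide (-C(=O)NH2) but one neighbour of the carbonyl carbon is N, not C.
So the answer is (B).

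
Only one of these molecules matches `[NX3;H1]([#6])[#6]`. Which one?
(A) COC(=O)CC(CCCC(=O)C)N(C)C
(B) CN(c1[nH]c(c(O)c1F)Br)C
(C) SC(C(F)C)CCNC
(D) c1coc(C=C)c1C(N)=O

[NX3;H1]([#6])[#6] describes a trivalent nitrogen with one H, bonded to two carbons (a secondary amine).
(A) has a dimethylamino group (-N(CH3)2) but the nitrogen has H0, not H1.
(B) has a dimethylamino group (-N(CH3)2) but the nitrogen has H0, not H1.
(C) contains an N-methylamino group (-NHCH3), which satisfies every atom and bond constraint.
(D) has a primary amide (-C(=O)NH2) but the -C(=O)NH2 nitrogen has H2, not H1.
So the answer is (C).

C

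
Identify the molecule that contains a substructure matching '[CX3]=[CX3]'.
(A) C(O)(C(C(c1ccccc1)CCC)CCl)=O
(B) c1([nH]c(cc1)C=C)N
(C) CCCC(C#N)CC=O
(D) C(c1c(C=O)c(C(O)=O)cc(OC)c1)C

B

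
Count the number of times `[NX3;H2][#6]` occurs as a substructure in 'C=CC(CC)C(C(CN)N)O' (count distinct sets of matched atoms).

[NX3;H2][#6] is the SMARTS for a primary amine: a trivalent nitrogen with two H attached to carbon.
The molecule carries 2 separate instances of a primary amino group (-NH2) meeting every constraint; each maps to a distinct set of atoms, giving 2 matches.

2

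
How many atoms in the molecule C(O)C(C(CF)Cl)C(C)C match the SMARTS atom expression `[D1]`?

5

The query [D1] means: atom with exactly one heavy-atom neighbour (degree 1).
Check the 10 heavy atoms by environment: 2× C (D2) → no; 3× C (D3) → no; 2× C (D1) → match; 1× Cl (D1) → match; 1× O (D1) → match; 1× F (D1) → match.
Summing the matching environments: 2 + 1 + 1 + 1 = 5 matching atoms.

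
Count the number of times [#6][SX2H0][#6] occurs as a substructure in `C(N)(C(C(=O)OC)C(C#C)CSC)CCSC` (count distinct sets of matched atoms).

2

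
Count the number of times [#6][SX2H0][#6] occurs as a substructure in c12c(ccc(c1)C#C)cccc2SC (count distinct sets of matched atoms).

1

[#6][SX2H0][#6] is the SMARTS for a thioether: an aliphatic sulfur bridging two carbons with no H on the sulfur.
Exactly one fragment in the molecule meets all constraints, giving 1 match.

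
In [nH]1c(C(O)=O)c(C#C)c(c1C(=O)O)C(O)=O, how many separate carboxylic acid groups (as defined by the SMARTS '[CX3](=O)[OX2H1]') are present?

3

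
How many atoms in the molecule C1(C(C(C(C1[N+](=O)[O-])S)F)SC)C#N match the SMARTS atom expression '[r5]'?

The query [r5] means: r5 matches atoms in a five-membered ring.
Check the 14 heavy atoms by environment: 5× C (in 5-ring) → match; 2× S (acyclic) → no; 2× C (acyclic) → no; 1× N (acyclic) → no; 1× N (charge +1, acyclic) → no; 1× O (charge -1, acyclic) → no; 1× O (acyclic) → no; 1× F (acyclic) → no.
That gives 5 matching atoms.

5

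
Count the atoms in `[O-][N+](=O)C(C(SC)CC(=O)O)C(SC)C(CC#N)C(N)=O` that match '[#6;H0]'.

3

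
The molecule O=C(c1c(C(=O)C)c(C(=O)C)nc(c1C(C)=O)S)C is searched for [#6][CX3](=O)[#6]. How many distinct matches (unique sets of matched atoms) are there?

[#6][CX3](=O)[#6] is the SMARTS for a ketone: a carbonyl carbon (no H) flanked by two carbons.
The molecule carries 4 separate instances of an acetyl/ketone group (-C(=O)CH3) meeting every constraint; each maps to a distinct set of atoms, giving 4 matches.

4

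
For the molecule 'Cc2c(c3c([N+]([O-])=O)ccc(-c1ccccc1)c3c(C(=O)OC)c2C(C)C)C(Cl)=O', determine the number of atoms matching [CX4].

The query [CX4] means: C with X4: aliphatic carbon with exactly 4 total connections (bonds + H).
Check the 30 heavy atoms by environment: 16× c (aromatic, X3) → no; 5× C (X4) → match; 2× C (X3) → no; 3× O (X1) → no; 1× O (X2) → no; 1× N (charge +1, X3) → no; 1× O (charge -1, X1) → no; 1× Cl (X1) → no.
That gives 5 matching atoms.

5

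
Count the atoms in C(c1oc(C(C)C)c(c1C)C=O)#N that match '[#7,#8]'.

The query [#7,#8] means: nitrogen or oxygen (comma = OR).
Check the 13 heavy atoms by environment: 1× o (aromatic) → match; 4× c (aromatic) → no; 6× C → no; 1× O → match; 1× N → match.
Summing the matching environments: 1 + 1 + 1 = 3 matching atoms.

3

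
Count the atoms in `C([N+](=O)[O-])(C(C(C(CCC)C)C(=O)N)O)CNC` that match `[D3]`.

6

Check the 18 heavy atoms by environment: 3× C (D2) → no; 5× C (D3) → match; 1× N (D2) → no; 3× C (D1) → no; 1× N (charge +1, D3) → match; 1× O (charge -1, D1) → no; 3× O (D1) → no; 1× N (D1) → no.
Summing the matching environments: 5 + 1 = 6 matching atoms.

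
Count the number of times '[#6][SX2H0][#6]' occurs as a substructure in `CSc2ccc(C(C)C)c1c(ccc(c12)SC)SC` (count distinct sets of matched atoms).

3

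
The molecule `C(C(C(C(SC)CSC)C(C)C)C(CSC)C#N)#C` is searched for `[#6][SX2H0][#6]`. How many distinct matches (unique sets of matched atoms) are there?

3

[#6][SX2H0][#6] is the SMARTS for a thioether: an aliphatic sulfur bridging two carbons with no H on the sulfur.
The molecule carries 3 separate instances of a methylthio ether (-SCH3) meeting every constraint; each maps to a distinct set of atoms, giving 3 matches.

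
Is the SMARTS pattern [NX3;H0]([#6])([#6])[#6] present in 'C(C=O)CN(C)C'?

The pattern [NX3;H0]([#6])([#6])[#6] describes a trivalent nitrogen with no H, bonded to three carbons — a tertiary amine.
The molecule carries a dimethylamino group (-N(CH3)2), whose atoms satisfy every constraint of the query, so the pattern matches.

Yes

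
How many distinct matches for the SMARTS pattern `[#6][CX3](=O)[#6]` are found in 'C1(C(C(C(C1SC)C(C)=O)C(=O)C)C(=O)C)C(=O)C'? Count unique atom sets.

4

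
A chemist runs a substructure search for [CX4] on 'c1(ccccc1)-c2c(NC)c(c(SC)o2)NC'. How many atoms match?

3

The query [CX4] means: C with X4: aliphatic carbon with exactly 4 total connections (bonds + H).
Check the 17 heavy atoms by environment: 1× o (aromatic, X2) → no; 10× c (aromatic, X3) → no; 2× N (X3) → no; 3× C (X4) → match; 1× S (X2) → no.
That gives 3 matching atoms.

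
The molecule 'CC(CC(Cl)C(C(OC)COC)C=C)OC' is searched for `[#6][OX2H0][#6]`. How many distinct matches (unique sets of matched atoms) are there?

[#6][OX2H0][#6] is the SMARTS for an ether: an aliphatic oxygen bridging two carbons with no H on the oxygen.
The molecule carries 3 separate instances of a methoxy ether (-OCH3) meeting every constraint; each maps to a distinct set of atoms, giving 3 matches.

3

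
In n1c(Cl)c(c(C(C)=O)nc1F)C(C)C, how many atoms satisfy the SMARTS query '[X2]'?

2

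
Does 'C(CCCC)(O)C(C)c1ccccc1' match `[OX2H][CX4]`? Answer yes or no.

The pattern [OX2H][CX4] describes a hydroxyl oxygen bound to an sp3 (X4) carbon — an aliphatic alcohol.
The molecule carries a hydroxyl group (-OH), whose atoms satisfy every constraint of the query, so the pattern matches.

Yes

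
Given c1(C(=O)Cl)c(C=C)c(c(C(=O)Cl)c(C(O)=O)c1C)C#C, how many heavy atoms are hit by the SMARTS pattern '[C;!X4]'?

The query [C;!X4] means: aliphatic carbon that does not have four total connections.
Check the 20 heavy atoms by environment: 6× c (aromatic, X3) → no; 5× C (X3) → match; 3× O (X1) → no; 2× Cl (X1) → no; 1× O (X2) → no; 2× C (X2) → match; 1× C (X4) → no.
Summing the matching environments: 5 + 2 = 7 matching atoms.

7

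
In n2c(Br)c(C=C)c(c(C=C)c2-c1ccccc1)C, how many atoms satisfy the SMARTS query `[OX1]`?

0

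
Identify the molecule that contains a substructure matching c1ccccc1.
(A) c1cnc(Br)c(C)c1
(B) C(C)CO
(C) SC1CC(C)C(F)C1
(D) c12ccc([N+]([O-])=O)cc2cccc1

D

c1ccccc1 describes six aromatic carbons in a ring (a benzene ring).
(A) has a methyl group (-CH3) but no six-membered all-carbon aromatic ring is present.
(B) has a methyl group (-CH3) but no six-membered all-carbon aromatic ring is present.
(C) has a methyl group (-CH3) but no six-membered all-carbon aromatic ring is present.
(D) contains the required atom environment, so the pattern matches.
So the answer is (D).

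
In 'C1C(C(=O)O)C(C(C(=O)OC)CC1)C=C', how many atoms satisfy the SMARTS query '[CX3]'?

4

The query [CX3] means: C with X3: aliphatic carbon with exactly 3 total connections.
Check the 15 heavy atoms by environment: 7× C (X4) → no; 4× C (X3) → match; 2× O (X1) → no; 2× O (X2) → no.
That gives 4 matching atoms.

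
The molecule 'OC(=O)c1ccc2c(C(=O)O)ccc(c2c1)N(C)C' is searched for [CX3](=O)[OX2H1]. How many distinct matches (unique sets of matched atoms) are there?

[CX3](=O)[OX2H1] is the SMARTS for a carboxylic acid: an sp2 carbon double-bonded to O and single-bonded to an -OH oxygen.
The molecule carries 2 separate instances of a carboxylic acid group (-C(=O)OH) meeting every constraint; each maps to a distinct set of atoms, giving 2 matches.

2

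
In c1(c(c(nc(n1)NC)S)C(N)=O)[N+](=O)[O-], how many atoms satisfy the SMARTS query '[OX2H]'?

The query [OX2H] means: aliphatic oxygen with two connections, one of which is H — an -OH oxygen.
Check the 15 heavy atoms by environment: 2× n (aromatic, H0, X2) → no; 4× c (aromatic, H0, X3) → no; 1× S (H1, X2) → no; 1× N (H1, X3) → no; 1× C (H3, X4) → no; 1× C (H0, X3) → no; 2× O (H0, X1) → no; 1× N (H2, X3) → no; 1× N (charge +1, H0, X3) → no; 1× O (charge -1, H0, X1) → no.
No environment satisfies the query, so 0 matching atoms.

0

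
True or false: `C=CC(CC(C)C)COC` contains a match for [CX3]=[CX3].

The pattern [CX3]=[CX3] describes a non-aromatic C=C double bond between two sp2 carbons — an alkene.
The molecule carries a vinyl group (-CH=CH2), whose atoms satisfy every constraint of the query, so the pattern matches.

True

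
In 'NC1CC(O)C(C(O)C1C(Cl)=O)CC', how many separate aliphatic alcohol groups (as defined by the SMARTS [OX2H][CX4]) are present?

2

[OX2H][CX4] is the SMARTS for an aliphatic alcohol: a hydroxyl oxygen bound to an sp3 (X4) carbon.
The molecule carries 2 separate instances of a hydroxyl group (-OH) meeting every constraint; each maps to a distinct set of atoms, giving 2 matches.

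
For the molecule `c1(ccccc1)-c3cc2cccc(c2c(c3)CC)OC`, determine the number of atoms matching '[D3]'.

6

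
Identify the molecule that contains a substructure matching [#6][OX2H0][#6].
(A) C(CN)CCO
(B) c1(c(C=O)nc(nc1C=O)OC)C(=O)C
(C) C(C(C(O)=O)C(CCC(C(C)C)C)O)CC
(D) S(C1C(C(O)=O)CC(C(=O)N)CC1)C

[#6][OX2H0][#6] describes an aliphatic oxygen bridging two carbons with no H on the oxygen (an ether).
(A) has a hydroxyl group (-OH) but the oxygen has H1, not H0 bridging two carbons.
(B) contains a methoxy ether (-OCH3), which satisfies every atom and bond constraint.
(C) has a hydroxyl group (-OH) but the oxygen has H1, not H0 bridging two carbons.
(D) has a carboxylic acid group (-C(=O)OH) but the -OH oxygen has H1; the =O is OX1, not OX2.
So the answer is (B).

B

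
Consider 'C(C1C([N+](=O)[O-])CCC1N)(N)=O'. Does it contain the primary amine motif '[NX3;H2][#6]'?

Yes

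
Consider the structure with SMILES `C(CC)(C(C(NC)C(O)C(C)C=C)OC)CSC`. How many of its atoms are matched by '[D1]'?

7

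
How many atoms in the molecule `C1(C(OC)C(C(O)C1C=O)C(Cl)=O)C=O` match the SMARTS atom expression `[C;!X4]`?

The query [C;!X4] means: aliphatic carbon that does not have four total connections.
Check the 15 heavy atoms by environment: 6× C (X4) → no; 3× C (X3) → match; 3× O (X1) → no; 2× O (X2) → no; 1× Cl (X1) → no.
That gives 3 matching atoms.

3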